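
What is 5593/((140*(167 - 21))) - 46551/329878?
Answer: 63821801/481621880 ≈ 0.13251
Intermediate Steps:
5593/((140*(167 - 21))) - 46551/329878 = 5593/((140*146)) - 46551*1/329878 = 5593/20440 - 46551/329878 = 5593*(1/20440) - 46551/329878 = 799/2920 - 46551/329878 = 63821801/481621880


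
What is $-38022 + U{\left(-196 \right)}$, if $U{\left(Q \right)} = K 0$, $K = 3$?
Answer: $-38022$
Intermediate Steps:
$U{\left(Q \right)} = 0$ ($U{\left(Q \right)} = 3 \cdot 0 = 0$)
$-38022 + U{\left(-196 \right)} = -38022 + 0 = -38022$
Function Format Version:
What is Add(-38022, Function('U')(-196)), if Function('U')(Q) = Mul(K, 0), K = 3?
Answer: -38022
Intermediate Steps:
Function('U')(Q) = 0 (Function('U')(Q) = Mul(3, 0) = 0)
Add(-38022, Function('U')(-196)) = Add(-38022, 0) = -38022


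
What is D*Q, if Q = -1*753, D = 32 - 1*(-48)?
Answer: -60240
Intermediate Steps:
D = 80 (D = 32 + 48 = 80)
Q = -753
D*Q = 80*(-753) = -60240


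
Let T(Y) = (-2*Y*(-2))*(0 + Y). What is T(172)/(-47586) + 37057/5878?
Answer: 533907697/139855254 ≈ 3.8176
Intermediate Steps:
T(Y) = 4*Y² (T(Y) = (4*Y)*Y = 4*Y²)
T(172)/(-47586) + 37057/5878 = (4*172²)/(-47586) + 37057/5878 = (4*29584)*(-1/47586) + 37057*(1/5878) = 118336*(-1/47586) + 37057/5878 = -59168/23793 + 37057/5878 = 533907697/139855254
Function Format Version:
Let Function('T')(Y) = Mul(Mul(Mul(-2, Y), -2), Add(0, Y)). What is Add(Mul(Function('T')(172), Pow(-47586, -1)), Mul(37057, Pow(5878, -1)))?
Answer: Rational(533907697, 139855254) ≈ 3.8176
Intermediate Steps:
Function('T')(Y) = Mul(4, Pow(Y, 2)) (Function('T')(Y) = Mul(Mul(4, Y), Y) = Mul(4, Pow(Y, 2)))
Add(Mul(Function('T')(172), Pow(-47586, -1)), Mul(37057, Pow(5878, -1))) = Add(Mul(Mul(4, Pow(172, 2)), Pow(-47586, -1)), Mul(37057, Pow(5878, -1))) = Add(Mul(Mul(4, 29584), Rational(-1, 47586)), Mul(37057, Rational(1, 5878))) = Add(Mul(118336, Rational(-1, 47586)), Rational(37057, 5878)) = Add(Rational(-59168, 23793), Rational(37057, 5878)) = Rational(533907697, 139855254)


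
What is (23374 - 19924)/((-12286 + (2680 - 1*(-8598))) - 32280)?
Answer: -575/5548 ≈ -0.10364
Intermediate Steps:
(23374 - 19924)/((-12286 + (2680 - 1*(-8598))) - 32280) = 3450/((-12286 + (2680 + 8598)) - 32280) = 3450/((-12286 + 11278) - 32280) = 3450/(-1008 - 32280) = 3450/(-33288) = 3450*(-1/33288) = -575/5548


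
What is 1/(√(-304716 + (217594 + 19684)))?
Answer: -I*√67438/67438 ≈ -0.0038508*I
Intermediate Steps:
1/(√(-304716 + (217594 + 19684))) = 1/(√(-304716 + 237278)) = 1/(√(-67438)) = 1/(I*√67438) = -I*√67438/67438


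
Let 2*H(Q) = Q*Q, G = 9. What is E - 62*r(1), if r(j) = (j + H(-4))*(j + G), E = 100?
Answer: -5480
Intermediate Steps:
H(Q) = Q**2/2 (H(Q) = (Q*Q)/2 = Q**2/2)
r(j) = (8 + j)*(9 + j) (r(j) = (j + (1/2)*(-4)**2)*(j + 9) = (j + (1/2)*16)*(9 + j) = (j + 8)*(9 + j) = (8 + j)*(9 + j))
E - 62*r(1) = 100 - 62*(72 + 1**2 + 17*1) = 100 - 62*(72 + 1 + 17) = 100 - 62*90 = 100 - 5580 = -5480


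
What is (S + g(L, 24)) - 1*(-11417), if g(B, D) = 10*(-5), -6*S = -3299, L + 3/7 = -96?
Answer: 71501/6 ≈ 11917.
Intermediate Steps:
L = -675/7 (L = -3/7 - 96 = -675/7 ≈ -96.429)
S = 3299/6 (S = -1/6*(-3299) = 3299/6 ≈ 549.83)
g(B, D) = -50
(S + g(L, 24)) - 1*(-11417) = (3299/6 - 50) - 1*(-11417) = 2999/6 + 11417 = 71501/6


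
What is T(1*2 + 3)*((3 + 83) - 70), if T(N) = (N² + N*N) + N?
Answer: 880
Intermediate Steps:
T(N) = N + 2*N² (T(N) = (N² + N²) + N = 2*N² + N = N + 2*N²)
T(1*2 + 3)*((3 + 83) - 70) = ((1*2 + 3)*(1 + 2*(1*2 + 3)))*((3 + 83) - 70) = ((2 + 3)*(1 + 2*(2 + 3)))*(86 - 70) = (5*(1 + 2*5))*16 = (5*(1 + 10))*16 = (5*11)*16 = 55*16 = 880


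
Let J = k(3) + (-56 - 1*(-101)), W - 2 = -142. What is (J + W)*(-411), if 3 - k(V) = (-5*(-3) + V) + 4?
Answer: 46854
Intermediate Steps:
W = -140 (W = 2 - 142 = -140)
k(V) = -16 - V (k(V) = 3 - ((-5*(-3) + V) + 4) = 3 - ((15 + V) + 4) = 3 - (19 + V) = 3 + (-19 - V) = -16 - V)
J = 26 (J = (-16 - 1*3) + (-56 - 1*(-101)) = (-16 - 3) + (-56 + 101) = -19 + 45 = 26)
(J + W)*(-411) = (26 - 140)*(-411) = -114*(-411) = 46854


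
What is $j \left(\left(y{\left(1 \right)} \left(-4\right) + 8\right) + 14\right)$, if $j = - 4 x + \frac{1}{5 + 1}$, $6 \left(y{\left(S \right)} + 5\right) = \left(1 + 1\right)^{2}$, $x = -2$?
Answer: $\frac{2891}{9} \approx 321.22$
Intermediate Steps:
$y{\left(S \right)} = - \frac{13}{3}$ ($y{\left(S \right)} = -5 + \frac{\left(1 + 1\right)^{2}}{6} = -5 + \frac{2^{2}}{6} = -5 + \frac{1}{6} \cdot 4 = -5 + \frac{2}{3} = - \frac{13}{3}$)
$j = \frac{49}{6}$ ($j = \left(-4\right) \left(-2\right) + \frac{1}{5 + 1} = 8 + \frac{1}{6} = \frac{49}{6} \approx 8.1667$)
$j \left(\left(y{\left(1 \right)} \left(-4\right) + 8\right) + 14\right) = \frac{49 \left(\left(\left(- \frac{13}{3}\right) \left(-4\right) + 8\right) + 14\right)}{6} = \frac{49 \left(\left(\frac{52}{3} + 8\right) + 14\right)}{6} = \frac{49 \left(\frac{76}{3} + 14\right)}{6} = \frac{49}{6} \cdot \frac{118}{3} = \frac{2891}{9}$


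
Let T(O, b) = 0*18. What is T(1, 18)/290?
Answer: 0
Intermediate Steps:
T(O, b) = 0
T(1, 18)/290 = 0/290 = 0*(1/290) = 0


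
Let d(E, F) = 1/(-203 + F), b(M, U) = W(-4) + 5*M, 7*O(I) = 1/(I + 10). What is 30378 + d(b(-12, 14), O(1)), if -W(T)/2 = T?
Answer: 474808063/15630 ≈ 30378.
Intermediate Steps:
W(T) = -2*T
O(I) = 1/(7*(10 + I)) (O(I) = 1/(7*(I + 10)) = 1/(7*(10 + I)))
b(M, U) = 8 + 5*M (b(M, U) = -2*(-4) + 5*M = 8 + 5*M)
30378 + d(b(-12, 14), O(1)) = 30378 + 1/(-203 + 1/(7*(10 + 1))) = 30378 + 1/(-203 + (⅐)/11) = 30378 + 1/(-203 + (⅐)*(1/11)) = 30378 + 1/(-203 + 1/77) = 30378 + 1/(-15630/77) = 30378 - 77/15630 = 474808063/15630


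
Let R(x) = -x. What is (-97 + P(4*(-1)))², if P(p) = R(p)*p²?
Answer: 1089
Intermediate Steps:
P(p) = -p³ (P(p) = (-p)*p² = -p³)
(-97 + P(4*(-1)))² = (-97 - (4*(-1))³)² = (-97 - 1*(-4)³)² = (-97 - 1*(-64))² = (-97 + 64)² = (-33)² = 1089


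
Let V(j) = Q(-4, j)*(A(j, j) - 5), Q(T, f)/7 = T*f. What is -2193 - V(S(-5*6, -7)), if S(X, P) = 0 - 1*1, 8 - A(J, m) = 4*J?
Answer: -2389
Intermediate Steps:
A(J, m) = 8 - 4*J
Q(T, f) = 7*T*f (Q(T, f) = 7*(T*f) = 7*T*f)
S(X, P) = -1 (S(X, P) = 0 - 1 = -1)
V(j) = -28*j*(3 - 4*j) (V(j) = (7*(-4)*j)*((8 - 4*j) - 5) = (-28*j)*(3 - 4*j) = -28*j*(3 - 4*j))
-2193 - V(S(-5*6, -7)) = -2193 - 28*(-1)*(-3 + 4*(-1)) = -2193 - 28*(-1)*(-3 - 4) = -2193 - 28*(-1)*(-7) = -2193 - 1*196 = -2193 - 196 = -2389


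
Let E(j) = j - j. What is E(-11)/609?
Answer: 0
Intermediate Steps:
E(j) = 0
E(-11)/609 = 0/609 = 0*(1/609) = 0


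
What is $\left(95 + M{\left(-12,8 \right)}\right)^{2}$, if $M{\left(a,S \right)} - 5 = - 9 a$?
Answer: $43264$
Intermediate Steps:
$M{\left(a,S \right)} = 5 - 9 a$
$\left(95 + M{\left(-12,8 \right)}\right)^{2} = \left(95 + \left(5 - -108\right)\right)^{2} = \left(95 + \left(5 + 108\right)\right)^{2} = \left(95 + 113\right)^{2} = 208^{2} = 43264$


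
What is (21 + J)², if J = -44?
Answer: 529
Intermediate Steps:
(21 + J)² = (21 - 44)² = (-23)² = 529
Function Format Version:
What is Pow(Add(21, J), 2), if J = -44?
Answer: 529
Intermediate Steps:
Pow(Add(21, J), 2) = Pow(Add(21, -44), 2) = Pow(-23, 2) = 529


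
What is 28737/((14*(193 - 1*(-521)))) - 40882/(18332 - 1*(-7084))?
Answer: 6702565/5292882 ≈ 1.2663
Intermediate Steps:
28737/((14*(193 - 1*(-521)))) - 40882/(18332 - 1*(-7084)) = 28737/((14*(193 + 521))) - 40882/(18332 + 7084) = 28737/((14*714)) - 40882/25416 = 28737/9996 - 40882*1/25416 = 28737*(1/9996) - 20441/12708 = 9579/3332 - 20441/12708 = 6702565/5292882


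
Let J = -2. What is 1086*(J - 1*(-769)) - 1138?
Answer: 831824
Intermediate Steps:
1086*(J - 1*(-769)) - 1138 = 1086*(-2 - 1*(-769)) - 1138 = 1086*(-2 + 769) - 1138 = 1086*767 - 1138 = 832962 - 1138 = 831824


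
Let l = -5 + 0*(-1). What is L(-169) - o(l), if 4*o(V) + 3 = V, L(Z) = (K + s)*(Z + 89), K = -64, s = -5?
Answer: 5522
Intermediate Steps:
l = -5 (l = -5 + 0 = -5)
L(Z) = -6141 - 69*Z (L(Z) = (-64 - 5)*(Z + 89) = -69*(89 + Z) = -6141 - 69*Z)
o(V) = -3/4 + V/4
L(-169) - o(l) = (-6141 - 69*(-169)) - (-3/4 + (1/4)*(-5)) = (-6141 + 11661) - (-3/4 - 5/4) = 5520 - 1*(-2) = 5520 + 2 = 5522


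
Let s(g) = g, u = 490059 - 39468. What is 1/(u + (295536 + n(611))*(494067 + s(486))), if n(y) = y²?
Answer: 1/330785686512 ≈ 3.0231e-12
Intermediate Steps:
u = 450591
1/(u + (295536 + n(611))*(494067 + s(486))) = 1/(450591 + (295536 + 611²)*(494067 + 486)) = 1/(450591 + (295536 + 373321)*494553) = 1/(450591 + 668857*494553) = 1/(450591 + 330785235921) = 1/330785686512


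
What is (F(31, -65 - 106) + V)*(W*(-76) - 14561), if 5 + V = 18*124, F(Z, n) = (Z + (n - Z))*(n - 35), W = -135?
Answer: -161085353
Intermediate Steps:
F(Z, n) = n*(-35 + n)
V = 2227 (V = -5 + 18*124 = -5 + 2232 = 2227)
(F(31, -65 - 106) + V)*(W*(-76) - 14561) = ((-65 - 106)*(-35 + (-65 - 106)) + 2227)*(-135*(-76) - 14561) = (-171*(-35 - 171) + 2227)*(10260 - 14561) = (-171*(-206) + 2227)*(-4301) = (35226 + 2227)*(-4301) = 37453*(-4301) = -161085353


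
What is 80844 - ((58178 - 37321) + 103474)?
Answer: -43487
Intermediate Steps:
80844 - ((58178 - 37321) + 103474) = 80844 - (20857 + 103474) = 80844 - 1*124331 = 80844 - 124331 = -43487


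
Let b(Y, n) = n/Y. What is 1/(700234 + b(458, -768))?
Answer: 229/160353202 ≈ 1.4281e-6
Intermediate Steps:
1/(700234 + b(458, -768)) = 1/(700234 - 768/458) = 1/(700234 - 768*1/458) = 1/(700234 - 384/229) = 1/(160353202/229) = 229/160353202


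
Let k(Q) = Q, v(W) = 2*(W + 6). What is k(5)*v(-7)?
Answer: -10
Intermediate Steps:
v(W) = 12 + 2*W (v(W) = 2*(6 + W) = 12 + 2*W)
k(5)*v(-7) = 5*(12 + 2*(-7)) = 5*(12 - 14) = 5*(-2) = -10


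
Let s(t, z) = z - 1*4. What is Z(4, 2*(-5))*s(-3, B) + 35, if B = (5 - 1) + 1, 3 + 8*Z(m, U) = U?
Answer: 267/8 ≈ 33.375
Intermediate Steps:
Z(m, U) = -3/8 + U/8
B = 5 (B = 4 + 1 = 5)
s(t, z) = -4 + z (s(t, z) = z - 4 = -4 + z)
Z(4, 2*(-5))*s(-3, B) + 35 = (-3/8 + (2*(-5))/8)*(-4 + 5) + 35 = (-3/8 + (⅛)*(-10))*1 + 35 = (-3/8 - 5/4)*1 + 35 = -13/8*1 + 35 = -13/8 + 35 = 267/8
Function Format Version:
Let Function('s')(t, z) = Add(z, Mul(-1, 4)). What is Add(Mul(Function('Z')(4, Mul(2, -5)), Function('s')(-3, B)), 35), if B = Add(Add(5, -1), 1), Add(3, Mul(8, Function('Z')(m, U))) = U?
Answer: Rational(267, 8) ≈ 33.375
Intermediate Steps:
Function('Z')(m, U) = Add(Rational(-3, 8), Mul(Rational(1, 8), U))
B = 5 (B = Add(4, 1) = 5)
Function('s')(t, z) = Add(-4, z) (Function('s')(t, z) = Add(z, -4) = Add(-4, z))
Add(Mul(Function('Z')(4, Mul(2, -5)), Function('s')(-3, B)), 35) = Add(Mul(Add(Rational(-3, 8), Mul(Rational(1, 8), Mul(2, -5))), Add(-4, 5)), 35) = Add(Mul(Add(Rational(-3, 8), Mul(Rational(1, 8), -10)), 1), 35) = Add(Mul(Add(Rational(-3, 8), Rational(-5, 4)), 1), 35) = Add(Mul(Rational(-13, 8), 1), 35) = Add(Rational(-13, 8), 35) = Rational(267, 8)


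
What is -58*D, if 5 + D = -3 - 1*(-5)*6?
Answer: -1276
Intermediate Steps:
D = 22 (D = -5 + (-3 - 1*(-5)*6) = -5 + (-3 + 5*6) = -5 + (-3 + 30) = -5 + 27 = 22)
-58*D = -58*22 = -1276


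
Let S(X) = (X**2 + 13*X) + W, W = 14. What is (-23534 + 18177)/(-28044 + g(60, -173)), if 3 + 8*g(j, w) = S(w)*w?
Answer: 3896/455947 ≈ 0.0085448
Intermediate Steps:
S(X) = 14 + X**2 + 13*X (S(X) = (X**2 + 13*X) + 14 = 14 + X**2 + 13*X)
g(j, w) = -3/8 + w*(14 + w**2 + 13*w)/8 (g(j, w) = -3/8 + ((14 + w**2 + 13*w)*w)/8 = -3/8 + (w*(14 + w**2 + 13*w))/8 = -3/8 + w*(14 + w**2 + 13*w)/8)
(-23534 + 18177)/(-28044 + g(60, -173)) = (-23534 + 18177)/(-28044 + (-3/8 + (1/8)*(-173)*(14 + (-173)**2 + 13*(-173)))) = -5357/(-28044 + (-3/8 + (1/8)*(-173)*(14 + 29929 - 2249))) = -5357/(-28044 + (-3/8 + (1/8)*(-173)*27694)) = -5357/(-28044 + (-3/8 - 2395531/4)) = -5357/(-28044 - 4791065/8) = -5357/(-5015417/8) = -5357*(-8/5015417) = 3896/455947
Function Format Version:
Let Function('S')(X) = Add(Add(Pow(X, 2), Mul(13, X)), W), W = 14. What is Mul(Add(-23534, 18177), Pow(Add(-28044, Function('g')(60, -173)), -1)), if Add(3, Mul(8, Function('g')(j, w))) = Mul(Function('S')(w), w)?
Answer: Rational(3896, 455947) ≈ 0.0085448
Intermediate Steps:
Function('S')(X) = Add(14, Pow(X, 2), Mul(13, X)) (Function('S')(X) = Add(Add(Pow(X, 2), Mul(13, X)), 14) = Add(14, Pow(X, 2), Mul(13, X)))
Function('g')(j, w) = Add(Rational(-3, 8), Mul(Rational(1, 8), w, Add(14, Pow(w, 2), Mul(13, w)))) (Function('g')(j, w) = Add(Rational(-3, 8), Mul(Rational(1, 8), Mul(Add(14, Pow(w, 2), Mul(13, w)), w))) = Add(Rational(-3, 8), Mul(Rational(1, 8), Mul(w, Add(14, Pow(w, 2), Mul(13, w))))) = Add(Rational(-3, 8), Mul(Rational(1, 8), w, Add(14, Pow(w, 2), Mul(13, w)))))
Mul(Add(-23534, 18177), Pow(Add(-28044, Function('g')(60, -173)), -1)) = Mul(Add(-23534, 18177), Pow(Add(-28044, Add(Rational(-3, 8), Mul(Rational(1, 8), -173, Add(14, Pow(-173, 2), Mul(13, -173))))), -1)) = Mul(-5357, Pow(Add(-28044, Add(Rational(-3, 8), Mul(Rational(1, 8), -173, Add(14, 29929, -2249)))), -1)) = Mul(-5357, Pow(Add(-28044, Add(Rational(-3, 8), Mul(Rational(1, 8), -173, 27694))), -1)) = Mul(-5357, Pow(Add(-28044, Add(Rational(-3, 8), Rational(-2395531, 4))), -1)) = Mul(-5357, Pow(Add(-28044, Rational(-4791065, 8)), -1)) = Mul(-5357, Pow(Rational(-5015417, 8), -1)) = Mul(-5357, Rational(-8, 5015417)) = Rational(3896, 455947)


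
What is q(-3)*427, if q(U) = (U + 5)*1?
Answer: 854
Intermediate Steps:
q(U) = 5 + U (q(U) = (5 + U)*1 = 5 + U)
q(-3)*427 = (5 - 3)*427 = 2*427 = 854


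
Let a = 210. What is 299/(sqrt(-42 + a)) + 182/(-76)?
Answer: -91/38 + 299*sqrt(42)/84 ≈ 20.674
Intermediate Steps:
299/(sqrt(-42 + a)) + 182/(-76) = 299/(sqrt(-42 + 210)) + 182/(-76) = 299/(sqrt(168)) + 182*(-1/76) = 299/((2*sqrt(42))) - 91/38 = 299*(sqrt(42)/84) - 91/38 = 299*sqrt(42)/84 - 91/38 = -91/38 + 299*sqrt(42)/84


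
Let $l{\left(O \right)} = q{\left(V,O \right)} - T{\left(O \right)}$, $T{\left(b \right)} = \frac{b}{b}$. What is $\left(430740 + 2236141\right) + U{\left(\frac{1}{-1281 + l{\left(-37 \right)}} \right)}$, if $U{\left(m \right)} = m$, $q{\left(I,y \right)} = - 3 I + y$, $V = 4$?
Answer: $\frac{3549618610}{1331} \approx 2.6669 \cdot 10^{6}$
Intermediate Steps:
$q{\left(I,y \right)} = y - 3 I$
$T{\left(b \right)} = 1$
$l{\left(O \right)} = -13 + O$ ($l{\left(O \right)} = \left(O - 12\right) - 1 = \left(-12 + O\right) - 1 = -13 + O$)
$\left(430740 + 2236141\right) + U{\left(\frac{1}{-1281 + l{\left(-37 \right)}} \right)} = \left(430740 + 2236141\right) + \frac{1}{-1281 - 50} = 2666881 + \frac{1}{-1281 - 50} = 2666881 + \frac{1}{-1331} = 2666881 - \frac{1}{1331} = \frac{3549618610}{1331}$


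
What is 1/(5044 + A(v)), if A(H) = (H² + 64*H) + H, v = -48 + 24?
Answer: 1/4060 ≈ 0.00024631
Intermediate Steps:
v = -24
A(H) = H² + 65*H
1/(5044 + A(v)) = 1/(5044 - 24*(65 - 24)) = 1/(5044 - 24*41) = 1/(5044 - 984) = 1/4060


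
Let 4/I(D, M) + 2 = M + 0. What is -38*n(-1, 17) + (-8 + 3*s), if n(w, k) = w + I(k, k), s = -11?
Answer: -197/15 ≈ -13.133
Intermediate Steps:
I(D, M) = 4/(-2 + M) (I(D, M) = 4/(-2 + (M + 0)) = 4/(-2 + M))
n(w, k) = w + 4/(-2 + k)
-38*n(-1, 17) + (-8 + 3*s) = -38*(4 - (-2 + 17))/(-2 + 17) + (-8 + 3*(-11)) = -38*(4 - 1*15)/15 + (-8 - 33) = -38*(4 - 15)/15 - 41 = -38*(-11)/15 - 41 = -38*(-11/15) - 41 = 418/15 - 41 = -197/15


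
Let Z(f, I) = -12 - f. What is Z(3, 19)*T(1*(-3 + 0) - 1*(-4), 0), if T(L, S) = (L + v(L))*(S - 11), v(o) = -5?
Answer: -660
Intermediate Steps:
T(L, S) = (-11 + S)*(-5 + L) (T(L, S) = (L - 5)*(S - 11) = (-5 + L)*(-11 + S) = (-11 + S)*(-5 + L))
Z(3, 19)*T(1*(-3 + 0) - 1*(-4), 0) = (-12 - 1*3)*(55 - 11*(1*(-3 + 0) - 1*(-4)) - 5*0 + (1*(-3 + 0) - 1*(-4))*0) = (-12 - 3)*(55 - 11*(1*(-3) + 4) + 0 + (1*(-3) + 4)*0) = -15*(55 - 11*(-3 + 4) + 0 + (-3 + 4)*0) = -15*(55 - 11*1 + 0 + 1*0) = -15*(55 - 11 + 0 + 0) = -15*44 = -660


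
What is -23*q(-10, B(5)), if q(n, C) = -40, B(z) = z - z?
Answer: 920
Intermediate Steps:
B(z) = 0
-23*q(-10, B(5)) = -23*(-40) = 920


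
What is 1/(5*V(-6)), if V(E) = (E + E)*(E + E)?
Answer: 1/720 ≈ 0.0013889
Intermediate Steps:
V(E) = 4*E**2 (V(E) = (2*E)*(2*E) = 4*E**2)
1/(5*V(-6)) = 1/(5*(4*(-6)**2)) = 1/(5*(4*36)) = 1/(5*144) = 1/720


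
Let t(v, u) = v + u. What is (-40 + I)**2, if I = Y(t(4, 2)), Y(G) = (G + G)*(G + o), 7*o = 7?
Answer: 1936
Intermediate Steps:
t(v, u) = u + v
o = 1 (o = (1/7)*7 = 1)
Y(G) = 2*G*(1 + G) (Y(G) = (G + G)*(G + 1) = (2*G)*(1 + G) = 2*G*(1 + G))
I = 84 (I = 2*(2 + 4)*(1 + (2 + 4)) = 2*6*(1 + 6) = 2*6*7 = 84)
(-40 + I)**2 = (-40 + 84)**2 = 44**2 = 1936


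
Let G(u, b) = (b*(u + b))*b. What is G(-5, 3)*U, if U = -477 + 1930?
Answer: -26154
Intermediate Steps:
G(u, b) = b²*(b + u) (G(u, b) = (b*(b + u))*b = b²*(b + u))
U = 1453
G(-5, 3)*U = (3²*(3 - 5))*1453 = (9*(-2))*1453 = -18*1453 = -26154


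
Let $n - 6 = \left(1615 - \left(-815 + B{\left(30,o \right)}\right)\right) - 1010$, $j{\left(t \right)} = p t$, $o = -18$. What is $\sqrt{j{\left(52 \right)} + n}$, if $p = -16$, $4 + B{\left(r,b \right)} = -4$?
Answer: $\sqrt{602} \approx 24.536$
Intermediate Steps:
$B{\left(r,b \right)} = -8$ ($B{\left(r,b \right)} = -4 - 4 = -8$)
$j{\left(t \right)} = - 16 t$
$n = 1434$ ($n = 6 + \left(\left(1615 + \left(815 - -8\right)\right) - 1010\right) = 6 + \left(\left(1615 + \left(815 + 8\right)\right) - 1010\right) = 6 + \left(\left(1615 + 823\right) - 1010\right) = 6 + \left(2438 - 1010\right) = 6 + 1428 = 1434$)
$\sqrt{j{\left(52 \right)} + n} = \sqrt{\left(-16\right) 52 + 1434} = \sqrt{-832 + 1434} = \sqrt{602}$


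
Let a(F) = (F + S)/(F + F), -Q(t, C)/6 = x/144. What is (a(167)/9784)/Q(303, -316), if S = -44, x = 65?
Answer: -369/26551330 ≈ -1.3898e-5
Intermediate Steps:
Q(t, C) = -65/24 (Q(t, C) = -390/144 = -6*65/144 = -65/24)
a(F) = (-44 + F)/(2*F) (a(F) = (F - 44)/(F + F) = (-44 + F)/((2*F)) = (-44 + F)*(1/(2*F)) = (-44 + F)/(2*F))
(a(167)/9784)/Q(303, -316) = (((½)*(-44 + 167)/167)/9784)/(-65/24) = (((½)*(1/167)*123)*(1/9784))*(-24/65) = ((123/334)*(1/9784))*(-24/65) = (123/3267856)*(-24/65) = -369/26551330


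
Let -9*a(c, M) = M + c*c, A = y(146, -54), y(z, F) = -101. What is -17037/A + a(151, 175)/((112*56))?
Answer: 14990375/89082 ≈ 168.28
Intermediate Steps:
A = -101
a(c, M) = -M/9 - c**2/9 (a(c, M) = -(M + c*c)/9 = -(M + c**2)/9 = -M/9 - c**2/9)
-17037/A + a(151, 175)/((112*56)) = -17037/(-101) + (-1/9*175 - 1/9*151**2)/((112*56)) = -17037*(-1/101) + (-175/9 - 1/9*22801)/6272 = 17037/101 + (-175/9 - 22801/9)*(1/6272) = 17037/101 - 22976/9*1/6272 = 17037/101 - 359/882 = 14990375/89082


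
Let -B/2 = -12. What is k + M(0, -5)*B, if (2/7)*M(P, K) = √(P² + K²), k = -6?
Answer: 414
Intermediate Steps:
B = 24 (B = -2*(-12) = 24)
M(P, K) = 7*√(K² + P²)/2 (M(P, K) = 7*√(P² + K²)/2 = 7*√(K² + P²)/2)
k + M(0, -5)*B = -6 + (7*√((-5)² + 0²)/2)*24 = -6 + (7*√(25 + 0)/2)*24 = -6 + (7*√25/2)*24 = -6 + ((7/2)*5)*24 = -6 + (35/2)*24 = -6 + 420 = 414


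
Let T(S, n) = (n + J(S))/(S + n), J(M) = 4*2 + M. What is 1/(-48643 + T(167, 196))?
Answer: -363/17657038 ≈ -2.0558e-5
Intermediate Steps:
J(M) = 8 + M
T(S, n) = (8 + S + n)/(S + n) (T(S, n) = (n + (8 + S))/(S + n) = (8 + S + n)/(S + n))
1/(-48643 + T(167, 196)) = 1/(-48643 + (8 + 167 + 196)/(167 + 196)) = 1/(-48643 + 371/363) = 1/(-17657038/363) = -363/17657038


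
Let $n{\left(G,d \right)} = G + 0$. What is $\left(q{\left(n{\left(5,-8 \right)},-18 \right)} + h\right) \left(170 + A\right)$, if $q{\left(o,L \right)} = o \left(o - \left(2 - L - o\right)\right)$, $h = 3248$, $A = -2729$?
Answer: $-8183682$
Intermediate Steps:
$n{\left(G,d \right)} = G$
$q{\left(o,L \right)} = o \left(-2 + L + 2 o\right)$ ($q{\left(o,L \right)} = o \left(o + \left(-2 + L + o\right)\right) = o \left(-2 + L + 2 o\right)$)
$\left(q{\left(n{\left(5,-8 \right)},-18 \right)} + h\right) \left(170 + A\right) = \left(5 \left(-2 - 18 + 2 \cdot 5\right) + 3248\right) \left(170 - 2729\right) = \left(5 \left(-2 - 18 + 10\right) + 3248\right) \left(-2559\right) = \left(5 \left(-10\right) + 3248\right) \left(-2559\right) = \left(-50 + 3248\right) \left(-2559\right) = 3198 \left(-2559\right) = -8183682$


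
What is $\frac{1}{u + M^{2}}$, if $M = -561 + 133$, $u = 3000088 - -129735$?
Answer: $\frac{1}{3313007} \approx 3.0184 \cdot 10^{-7}$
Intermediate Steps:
$u = 3129823$ ($u = 3000088 + 129735 = 3129823$)
$M = -428$
$\frac{1}{u + M^{2}} = \frac{1}{3129823 + \left(-428\right)^{2}} = \frac{1}{3129823 + 183184} = \frac{1}{3313007}$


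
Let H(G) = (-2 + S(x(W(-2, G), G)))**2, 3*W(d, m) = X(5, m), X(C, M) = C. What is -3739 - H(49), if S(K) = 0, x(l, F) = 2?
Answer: -3743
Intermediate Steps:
W(d, m) = 5/3 (W(d, m) = (1/3)*5 = 5/3)
H(G) = 4 (H(G) = (-2 + 0)**2 = (-2)**2 = 4)
-3739 - H(49) = -3739 - 1*4 = -3739 - 4 = -3743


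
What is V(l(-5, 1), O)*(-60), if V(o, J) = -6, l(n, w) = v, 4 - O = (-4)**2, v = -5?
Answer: 360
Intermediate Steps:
O = -12 (O = 4 - 1*(-4)**2 = 4 - 1*16 = 4 - 16 = -12)
l(n, w) = -5
V(l(-5, 1), O)*(-60) = -6*(-60) = 360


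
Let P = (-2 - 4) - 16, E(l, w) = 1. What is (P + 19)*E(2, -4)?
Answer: -3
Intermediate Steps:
P = -22 (P = -6 - 16 = -22)
(P + 19)*E(2, -4) = (-22 + 19)*1 = -3*1 = -3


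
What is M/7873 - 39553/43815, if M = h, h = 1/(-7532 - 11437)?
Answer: -656329025664/727051198295 ≈ -0.90273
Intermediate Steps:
h = -1/18969 (h = 1/(-18969) = -1/18969 ≈ -5.2718e-5)
M = -1/18969 ≈ -5.2718e-5
M/7873 - 39553/43815 = -1/18969/7873 - 39553/43815 = -1/18969*1/7873 - 39553*1/43815 = -1/149342937 - 39553/43815 = -656329025664/727051198295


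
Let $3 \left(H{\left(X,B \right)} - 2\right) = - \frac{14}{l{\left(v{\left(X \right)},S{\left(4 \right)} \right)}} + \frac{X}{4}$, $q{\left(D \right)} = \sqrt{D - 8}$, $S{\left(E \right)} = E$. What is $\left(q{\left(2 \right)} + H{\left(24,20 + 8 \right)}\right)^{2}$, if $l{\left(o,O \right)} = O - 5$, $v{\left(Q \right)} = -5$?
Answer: $\frac{622}{9} + \frac{52 i \sqrt{6}}{3} \approx 69.111 + 42.458 i$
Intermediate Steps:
$q{\left(D \right)} = \sqrt{-8 + D}$
$l{\left(o,O \right)} = -5 + O$ ($l{\left(o,O \right)} = O - 5 = -5 + O$)
$H{\left(X,B \right)} = \frac{20}{3} + \frac{X}{12}$ ($H{\left(X,B \right)} = 2 + \frac{- \frac{14}{-5 + 4} + \frac{X}{4}}{3} = 2 + \frac{- \frac{14}{-1} + X \frac{1}{4}}{3} = 2 + \frac{\left(-14\right) \left(-1\right) + \frac{X}{4}}{3} = 2 + \frac{14 + \frac{X}{4}}{3} = 2 + \left(\frac{14}{3} + \frac{X}{12}\right) = \frac{20}{3} + \frac{X}{12}$)
$\left(q{\left(2 \right)} + H{\left(24,20 + 8 \right)}\right)^{2} = \left(\sqrt{-8 + 2} + \left(\frac{20}{3} + \frac{1}{12} \cdot 24\right)\right)^{2} = \left(\sqrt{-6} + \left(\frac{20}{3} + 2\right)\right)^{2} = \left(i \sqrt{6} + \frac{26}{3}\right)^{2} = \left(\frac{26}{3} + i \sqrt{6}\right)^{2}$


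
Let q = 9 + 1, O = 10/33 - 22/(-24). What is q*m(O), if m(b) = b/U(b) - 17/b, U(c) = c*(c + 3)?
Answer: -12286560/89677 ≈ -137.01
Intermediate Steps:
U(c) = c*(3 + c)
O = 161/132 (O = 10*(1/33) - 22*(-1/24) = 10/33 + 11/12 = 161/132 ≈ 1.2197)
q = 10
m(b) = 1/(3 + b) - 17/b (m(b) = b/((b*(3 + b))) - 17/b = b*(1/(b*(3 + b))) - 17/b = 1/(3 + b) - 17/b)
q*m(O) = 10*((-51 - 16*161/132)/((161/132)*(3 + 161/132))) = 10*(132*(-51 - 644/33)/(161*(557/132))) = 10*((132/161)*(132/557)*(-2327/33)) = 10*(-1228656/89677) = -12286560/89677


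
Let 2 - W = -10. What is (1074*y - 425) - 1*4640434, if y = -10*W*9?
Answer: -5800779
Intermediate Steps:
W = 12 (W = 2 - 1*(-10) = 2 + 10 = 12)
y = -1080 (y = -10*12*9 = -120*9 = -1080)
(1074*y - 425) - 1*4640434 = (1074*(-1080) - 425) - 1*4640434 = (-1159920 - 425) - 4640434 = -1160345 - 4640434 = -5800779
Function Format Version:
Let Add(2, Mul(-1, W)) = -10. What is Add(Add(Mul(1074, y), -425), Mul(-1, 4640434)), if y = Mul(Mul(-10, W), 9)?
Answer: -5800779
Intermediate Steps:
W = 12 (W = Add(2, Mul(-1, -10)) = Add(2, 10) = 12)
y = -1080 (y = Mul(Mul(-10, 12), 9) = Mul(-120, 9) = -1080)
Add(Add(Mul(1074, y), -425), Mul(-1, 4640434)) = Add(Add(Mul(1074, -1080), -425), Mul(-1, 4640434)) = Add(Add(-1159920, -425), -4640434) = Add(-1160345, -4640434) = -5800779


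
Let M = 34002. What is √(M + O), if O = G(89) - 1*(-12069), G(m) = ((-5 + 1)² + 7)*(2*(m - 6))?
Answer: √49889 ≈ 223.36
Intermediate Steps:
G(m) = -276 + 46*m (G(m) = ((-4)² + 7)*(2*(-6 + m)) = (16 + 7)*(-12 + 2*m) = 23*(-12 + 2*m) = -276 + 46*m)
O = 15887 (O = (-276 + 46*89) - 1*(-12069) = (-276 + 4094) + 12069 = 3818 + 12069 = 15887)
√(M + O) = √(34002 + 15887) = √49889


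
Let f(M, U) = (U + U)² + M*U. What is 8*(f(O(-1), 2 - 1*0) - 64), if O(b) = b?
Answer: -400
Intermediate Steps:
f(M, U) = 4*U² + M*U (f(M, U) = (2*U)² + M*U = 4*U² + M*U)
8*(f(O(-1), 2 - 1*0) - 64) = 8*((2 - 1*0)*(-1 + 4*(2 - 1*0)) - 64) = 8*((2 + 0)*(-1 + 4*(2 + 0)) - 64) = 8*(2*(-1 + 4*2) - 64) = 8*(2*(-1 + 8) - 64) = 8*(2*7 - 64) = 8*(14 - 64) = 8*(-50) = -400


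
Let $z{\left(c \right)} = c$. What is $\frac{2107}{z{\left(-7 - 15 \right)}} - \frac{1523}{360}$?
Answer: $- \frac{396013}{3960} \approx -100.0$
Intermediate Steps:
$\frac{2107}{z{\left(-7 - 15 \right)}} - \frac{1523}{360} = \frac{2107}{-7 - 15} - \frac{1523}{360} = \frac{2107}{-22} - \frac{1523}{360} = 2107 \left(- \frac{1}{22}\right) - \frac{1523}{360} = - \frac{2107}{22} - \frac{1523}{360} = - \frac{396013}{3960}$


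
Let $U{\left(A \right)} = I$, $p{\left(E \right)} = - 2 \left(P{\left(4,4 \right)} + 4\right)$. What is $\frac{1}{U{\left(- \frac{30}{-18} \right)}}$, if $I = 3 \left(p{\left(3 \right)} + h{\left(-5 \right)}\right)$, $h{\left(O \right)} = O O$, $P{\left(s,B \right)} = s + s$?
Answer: $\frac{1}{3} \approx 0.33333$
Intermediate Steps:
$P{\left(s,B \right)} = 2 s$
$h{\left(O \right)} = O^{2}$
$p{\left(E \right)} = -24$ ($p{\left(E \right)} = - 2 \left(2 \cdot 4 + 4\right) = - 2 \left(8 + 4\right) = \left(-2\right) 12 = -24$)
$I = 3$ ($I = 3 \left(-24 + \left(-5\right)^{2}\right) = 3 \left(-24 + 25\right) = 3 \cdot 1 = 3$)
$U{\left(A \right)} = 3$
$\frac{1}{U{\left(- \frac{30}{-18} \right)}} = \frac{1}{3}$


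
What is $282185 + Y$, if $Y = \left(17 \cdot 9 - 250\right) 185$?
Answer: $264240$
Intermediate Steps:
$Y = -17945$ ($Y = \left(153 - 250\right) 185 = \left(-97\right) 185 = -17945$)
$282185 + Y = 282185 - 17945 = 264240$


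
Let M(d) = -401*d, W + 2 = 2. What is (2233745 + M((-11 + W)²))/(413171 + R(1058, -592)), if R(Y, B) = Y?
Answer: 2185224/414229 ≈ 5.2754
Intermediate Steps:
W = 0 (W = -2 + 2 = 0)
(2233745 + M((-11 + W)²))/(413171 + R(1058, -592)) = (2233745 - 401*(-11 + 0)²)/(413171 + 1058) = (2233745 - 401*(-11)²)/414229 = (2233745 - 401*121)*(1/414229) = (2233745 - 48521)*(1/414229) = 2185224*(1/414229) = 2185224/414229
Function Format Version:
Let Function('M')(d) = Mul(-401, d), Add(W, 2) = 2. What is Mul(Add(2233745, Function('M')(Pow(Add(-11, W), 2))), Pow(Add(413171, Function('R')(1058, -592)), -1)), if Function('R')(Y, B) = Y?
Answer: Rational(2185224, 414229) ≈ 5.2754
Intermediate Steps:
W = 0 (W = Add(-2, 2) = 0)
Mul(Add(2233745, Function('M')(Pow(Add(-11, W), 2))), Pow(Add(413171, Function('R')(1058, -592)), -1)) = Mul(Add(2233745, Mul(-401, Pow(Add(-11, 0), 2))), Pow(Add(413171, 1058), -1)) = Mul(Add(2233745, Mul(-401, Pow(-11, 2))), Pow(414229, -1)) = Mul(Add(2233745, Mul(-401, 121)), Rational(1, 414229)) = Mul(Add(2233745, -48521), Rational(1, 414229)) = Mul(2185224, Rational(1, 414229)) = Rational(2185224, 414229)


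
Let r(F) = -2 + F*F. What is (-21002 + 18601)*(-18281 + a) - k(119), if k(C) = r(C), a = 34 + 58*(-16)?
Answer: 46025016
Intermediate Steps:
r(F) = -2 + F**2
a = -894 (a = 34 - 928 = -894)
k(C) = -2 + C**2
(-21002 + 18601)*(-18281 + a) - k(119) = (-21002 + 18601)*(-18281 - 894) - (-2 + 119**2) = -2401*(-19175) - (-2 + 14161) = 46039175 - 1*14159 = 46039175 - 14159 = 46025016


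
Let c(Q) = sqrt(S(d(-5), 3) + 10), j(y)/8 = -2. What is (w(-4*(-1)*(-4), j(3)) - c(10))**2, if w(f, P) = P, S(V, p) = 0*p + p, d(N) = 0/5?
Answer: (16 + sqrt(13))**2 ≈ 384.38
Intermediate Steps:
d(N) = 0 (d(N) = 0*(1/5) = 0)
j(y) = -16 (j(y) = 8*(-2) = -16)
S(V, p) = p (S(V, p) = 0 + p = p)
c(Q) = sqrt(13) (c(Q) = sqrt(3 + 10) = sqrt(13))
(w(-4*(-1)*(-4), j(3)) - c(10))**2 = (-16 - sqrt(13))**2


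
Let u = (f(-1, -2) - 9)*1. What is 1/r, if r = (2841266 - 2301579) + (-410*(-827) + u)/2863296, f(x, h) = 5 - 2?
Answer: 357912/193160495927 ≈ 1.8529e-6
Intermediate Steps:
f(x, h) = 3
u = -6 (u = (3 - 9)*1 = -6*1 = -6)
r = 193160495927/357912 (r = (2841266 - 2301579) + (-410*(-827) - 6)/2863296 = 539687 + (339070 - 6)*(1/2863296) = 539687 + 339064*(1/2863296) = 539687 + 42383/357912 = 193160495927/357912 ≈ 5.3969e+5)
1/r = 1/(193160495927/357912) = 357912/193160495927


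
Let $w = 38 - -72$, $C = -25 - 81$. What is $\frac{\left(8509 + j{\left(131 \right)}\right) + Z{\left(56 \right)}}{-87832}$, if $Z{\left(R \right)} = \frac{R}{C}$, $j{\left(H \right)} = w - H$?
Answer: $- \frac{112459}{1163774} \approx -0.096633$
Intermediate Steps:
$C = -106$
$w = 110$ ($w = 38 + 72 = 110$)
$j{\left(H \right)} = 110 - H$
$Z{\left(R \right)} = - \frac{R}{106}$ ($Z{\left(R \right)} = \frac{R}{-106} = R \left(- \frac{1}{106}\right) = - \frac{R}{106}$)
$\frac{\left(8509 + j{\left(131 \right)}\right) + Z{\left(56 \right)}}{-87832} = \frac{\left(8509 + \left(110 - 131\right)\right) - \frac{28}{53}}{-87832} = \left(\left(8509 + \left(110 - 131\right)\right) - \frac{28}{53}\right) \left(- \frac{1}{87832}\right) = \left(\left(8509 - 21\right) - \frac{28}{53}\right) \left(- \frac{1}{87832}\right) = \left(8488 - \frac{28}{53}\right) \left(- \frac{1}{87832}\right) = \frac{449836}{53} \left(- \frac{1}{87832}\right) = - \frac{112459}{1163774}$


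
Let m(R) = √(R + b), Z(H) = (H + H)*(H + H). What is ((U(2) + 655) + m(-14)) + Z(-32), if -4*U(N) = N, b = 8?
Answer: 9501/2 + I*√6 ≈ 4750.5 + 2.4495*I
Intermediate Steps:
U(N) = -N/4
Z(H) = 4*H² (Z(H) = (2*H)*(2*H) = 4*H²)
m(R) = √(8 + R) (m(R) = √(R + 8) = √(8 + R))
((U(2) + 655) + m(-14)) + Z(-32) = ((-¼*2 + 655) + √(8 - 14)) + 4*(-32)² = ((-½ + 655) + √(-6)) + 4*1024 = (1309/2 + I*√6) + 4096 = 9501/2 + I*√6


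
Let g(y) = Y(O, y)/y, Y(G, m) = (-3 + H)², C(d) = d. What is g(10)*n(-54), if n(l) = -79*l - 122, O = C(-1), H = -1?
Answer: 33152/5 ≈ 6630.4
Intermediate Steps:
O = -1
Y(G, m) = 16 (Y(G, m) = (-3 - 1)² = (-4)² = 16)
n(l) = -122 - 79*l
g(y) = 16/y
g(10)*n(-54) = (16/10)*(-122 - 79*(-54)) = (16*(⅒))*(-122 + 4266) = (8/5)*4144 = 33152/5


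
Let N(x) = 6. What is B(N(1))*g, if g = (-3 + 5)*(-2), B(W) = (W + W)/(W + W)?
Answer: -4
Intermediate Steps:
B(W) = 1 (B(W) = (2*W)/((2*W)) = (2*W)*(1/(2*W)) = 1)
g = -4 (g = 2*(-2) = -4)
B(N(1))*g = 1*(-4) = -4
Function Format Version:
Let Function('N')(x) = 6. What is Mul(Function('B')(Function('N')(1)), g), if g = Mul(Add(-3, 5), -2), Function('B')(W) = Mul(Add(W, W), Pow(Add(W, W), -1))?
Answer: -4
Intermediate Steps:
Function('B')(W) = 1 (Function('B')(W) = Mul(Mul(2, W), Pow(Mul(2, W), -1)) = Mul(Mul(2, W), Mul(Rational(1, 2), Pow(W, -1))) = 1)
g = -4 (g = Mul(2, -2) = -4)
Mul(Function('B')(Function('N')(1)), g) = Mul(1, -4) = -4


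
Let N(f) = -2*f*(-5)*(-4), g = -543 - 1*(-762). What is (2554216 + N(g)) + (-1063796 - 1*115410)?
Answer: 1366250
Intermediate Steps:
g = 219 (g = -543 + 762 = 219)
N(f) = -40*f (N(f) = -(-10)*f*(-4) = (10*f)*(-4) = -40*f)
(2554216 + N(g)) + (-1063796 - 1*115410) = (2554216 - 40*219) + (-1063796 - 1*115410) = (2554216 - 8760) + (-1063796 - 115410) = 2545456 - 1179206 = 1366250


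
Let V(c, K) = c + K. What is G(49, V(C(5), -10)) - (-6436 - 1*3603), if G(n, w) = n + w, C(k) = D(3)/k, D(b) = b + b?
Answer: 50396/5 ≈ 10079.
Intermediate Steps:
D(b) = 2*b
C(k) = 6/k (C(k) = (2*3)/k = 6/k)
V(c, K) = K + c
G(49, V(C(5), -10)) - (-6436 - 1*3603) = (49 + (-10 + 6/5)) - (-6436 - 1*3603) = (49 + (-10 + 6*(⅕))) - (-6436 - 3603) = (49 + (-10 + 6/5)) - 1*(-10039) = (49 - 44/5) + 10039 = 201/5 + 10039 = 50396/5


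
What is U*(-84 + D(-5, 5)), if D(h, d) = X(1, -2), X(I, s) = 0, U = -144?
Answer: 12096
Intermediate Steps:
D(h, d) = 0
U*(-84 + D(-5, 5)) = -144*(-84 + 0) = -144*(-84) = 12096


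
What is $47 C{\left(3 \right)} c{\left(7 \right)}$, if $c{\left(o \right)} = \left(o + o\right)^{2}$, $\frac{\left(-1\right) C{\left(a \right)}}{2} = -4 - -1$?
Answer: $55272$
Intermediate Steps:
$C{\left(a \right)} = 6$ ($C{\left(a \right)} = - 2 \left(-4 - -1\right) = - 2 \left(-4 + 1\right) = \left(-2\right) \left(-3\right) = 6$)
$c{\left(o \right)} = 4 o^{2}$ ($c{\left(o \right)} = \left(2 o\right)^{2} = 4 o^{2}$)
$47 C{\left(3 \right)} c{\left(7 \right)} = 47 \cdot 6 \cdot 4 \cdot 7^{2} = 282 \cdot 4 \cdot 49 = 282 \cdot 196 = 55272$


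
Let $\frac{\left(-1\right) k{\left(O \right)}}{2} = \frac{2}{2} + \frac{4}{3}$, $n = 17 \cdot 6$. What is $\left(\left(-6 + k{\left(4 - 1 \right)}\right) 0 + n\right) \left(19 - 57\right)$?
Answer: $-3876$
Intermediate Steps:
$n = 102$
$k{\left(O \right)} = - \frac{14}{3}$ ($k{\left(O \right)} = - 2 \left(\frac{2}{2} + \frac{4}{3}\right) = - 2 \left(2 \cdot \frac{1}{2} + 4 \cdot \frac{1}{3}\right) = - 2 \left(1 + \frac{4}{3}\right) = \left(-2\right) \frac{7}{3} = - \frac{14}{3}$)
$\left(\left(-6 + k{\left(4 - 1 \right)}\right) 0 + n\right) \left(19 - 57\right) = \left(\left(-6 - \frac{14}{3}\right) 0 + 102\right) \left(19 - 57\right) = \left(\left(- \frac{32}{3}\right) 0 + 102\right) \left(19 - 57\right) = \left(0 + 102\right) \left(-38\right) = 102 \left(-38\right) = -3876$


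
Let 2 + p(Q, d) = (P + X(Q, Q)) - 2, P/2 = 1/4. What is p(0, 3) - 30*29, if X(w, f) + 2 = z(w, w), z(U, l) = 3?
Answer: -1745/2 ≈ -872.50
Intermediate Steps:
X(w, f) = 1 (X(w, f) = -2 + 3 = 1)
P = ½ (P = 2/4 = 2*(¼) = ½ ≈ 0.50000)
p(Q, d) = -5/2 (p(Q, d) = -2 + ((½ + 1) - 2) = -2 + (3/2 - 2) = -2 - ½ = -5/2)
p(0, 3) - 30*29 = -5/2 - 30*29 = -5/2 - 870 = -1745/2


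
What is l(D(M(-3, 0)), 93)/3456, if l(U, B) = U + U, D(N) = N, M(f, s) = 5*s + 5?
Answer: 5/1728 ≈ 0.0028935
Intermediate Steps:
M(f, s) = 5 + 5*s
l(U, B) = 2*U
l(D(M(-3, 0)), 93)/3456 = (2*(5 + 5*0))/3456 = (2*(5 + 0))*(1/3456) = (2*5)*(1/3456) = 10*(1/3456) = 5/1728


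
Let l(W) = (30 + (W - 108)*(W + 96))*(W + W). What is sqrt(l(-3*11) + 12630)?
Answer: 8*sqrt(9327) ≈ 772.61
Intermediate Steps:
l(W) = 2*W*(30 + (-108 + W)*(96 + W)) (l(W) = (30 + (-108 + W)*(96 + W))*(2*W) = 2*W*(30 + (-108 + W)*(96 + W)))
sqrt(l(-3*11) + 12630) = sqrt(2*(-3*11)*(-10338 + (-3*11)**2 - (-36)*11) + 12630) = sqrt(2*(-33)*(-10338 + (-33)**2 - 12*(-33)) + 12630) = sqrt(2*(-33)*(-10338 + 1089 + 396) + 12630) = sqrt(2*(-33)*(-8853) + 12630) = sqrt(584298 + 12630) = sqrt(596928) = 8*sqrt(9327)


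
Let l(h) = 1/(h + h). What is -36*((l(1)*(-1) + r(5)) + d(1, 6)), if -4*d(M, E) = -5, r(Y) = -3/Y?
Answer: -27/5 ≈ -5.4000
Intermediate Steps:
l(h) = 1/(2*h)
d(M, E) = 5/4 (d(M, E) = -¼*(-5) = 5/4)
-36*((l(1)*(-1) + r(5)) + d(1, 6)) = -36*((((½)/1)*(-1) - 3/5) + 5/4) = -36*((((½)*1)*(-1) - 3*⅕) + 5/4) = -36*(((½)*(-1) - ⅗) + 5/4) = -36*((-½ - ⅗) + 5/4) = -36*(-11/10 + 5/4) = -36*3/20 = -27/5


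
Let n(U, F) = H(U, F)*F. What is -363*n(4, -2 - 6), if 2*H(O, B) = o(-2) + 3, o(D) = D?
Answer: 1452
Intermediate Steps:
H(O, B) = 1/2 (H(O, B) = (-2 + 3)/2 = (1/2)*1 = 1/2)
n(U, F) = F/2
-363*n(4, -2 - 6) = -363*(-2 - 6)/2 = -363*(-8)/2 = -363*(-4) = 1452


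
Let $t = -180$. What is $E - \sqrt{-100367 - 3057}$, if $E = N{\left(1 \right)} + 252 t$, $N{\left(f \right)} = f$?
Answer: $-45359 - 32 i \sqrt{101} \approx -45359.0 - 321.6 i$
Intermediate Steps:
$E = -45359$ ($E = 1 + 252 \left(-180\right) = 1 - 45360 = -45359$)
$E - \sqrt{-100367 - 3057} = -45359 - \sqrt{-100367 - 3057} = -45359 - \sqrt{-103424} = -45359 - 32 i \sqrt{101}$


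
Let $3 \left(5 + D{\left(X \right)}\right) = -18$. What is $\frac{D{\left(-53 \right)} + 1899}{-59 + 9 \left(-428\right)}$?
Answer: $- \frac{1888}{3911} \approx -0.48274$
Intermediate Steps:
$D{\left(X \right)} = -11$ ($D{\left(X \right)} = -5 + \frac{1}{3} \left(-18\right) = -5 - 6 = -11$)
$\frac{D{\left(-53 \right)} + 1899}{-59 + 9 \left(-428\right)} = \frac{-11 + 1899}{-59 + 9 \left(-428\right)} = \frac{1888}{-59 - 3852} = \frac{1888}{-3911} = 1888 \left(- \frac{1}{3911}\right) = - \frac{1888}{3911}$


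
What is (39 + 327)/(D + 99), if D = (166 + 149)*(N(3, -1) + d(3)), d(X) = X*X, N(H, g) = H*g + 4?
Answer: 122/1083 ≈ 0.11265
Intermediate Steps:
N(H, g) = 4 + H*g
d(X) = X**2
D = 3150 (D = (166 + 149)*((4 + 3*(-1)) + 3**2) = 315*((4 - 3) + 9) = 315*(1 + 9) = 315*10 = 3150)
(39 + 327)/(D + 99) = (39 + 327)/(3150 + 99) = 366/3249 = 366*(1/3249) = 122/1083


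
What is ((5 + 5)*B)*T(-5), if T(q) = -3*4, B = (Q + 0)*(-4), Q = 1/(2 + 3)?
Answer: 96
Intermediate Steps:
Q = 1/5 ≈ 0.20000
B = -4/5 (B = (1/5 + 0)*(-4) = (1/5)*(-4) = -4/5 ≈ -0.80000)
T(q) = -12
((5 + 5)*B)*T(-5) = ((5 + 5)*(-4/5))*(-12) = (10*(-4/5))*(-12) = -8*(-12) = 96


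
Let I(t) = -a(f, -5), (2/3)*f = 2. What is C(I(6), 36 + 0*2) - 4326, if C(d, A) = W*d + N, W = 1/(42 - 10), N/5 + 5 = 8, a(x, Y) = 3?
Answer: -137955/32 ≈ -4311.1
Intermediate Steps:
f = 3 (f = (3/2)*2 = 3)
N = 15 (N = -25 + 5*8 = -25 + 40 = 15)
I(t) = -3 (I(t) = -1*3 = -3)
W = 1/32 ≈ 0.031250
C(d, A) = 15 + d/32 (C(d, A) = d/32 + 15 = 15 + d/32)
C(I(6), 36 + 0*2) - 4326 = (15 + (1/32)*(-3)) - 4326 = (15 - 3/32) - 4326 = 477/32 - 4326 = -137955/32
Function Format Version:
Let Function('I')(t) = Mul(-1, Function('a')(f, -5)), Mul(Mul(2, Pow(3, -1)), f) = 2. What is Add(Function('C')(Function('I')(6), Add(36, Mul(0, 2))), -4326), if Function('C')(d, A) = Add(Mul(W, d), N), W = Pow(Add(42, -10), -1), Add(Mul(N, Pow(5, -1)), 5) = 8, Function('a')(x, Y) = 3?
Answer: Rational(-137955, 32) ≈ -4311.1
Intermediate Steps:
f = 3 (f = Mul(Rational(3, 2), 2) = 3)
N = 15 (N = Add(-25, Mul(5, 8)) = Add(-25, 40) = 15)
Function('I')(t) = -3 (Function('I')(t) = Mul(-1, 3) = -3)
W = Rational(1, 32) (W = Pow(32, -1) = Rational(1, 32) ≈ 0.031250)
Function('C')(d, A) = Add(15, Mul(Rational(1, 32), d)) (Function('C')(d, A) = Add(Mul(Rational(1, 32), d), 15) = Add(15, Mul(Rational(1, 32), d)))
Add(Function('C')(Function('I')(6), Add(36, Mul(0, 2))), -4326) = Add(Add(15, Mul(Rational(1, 32), -3)), -4326) = Add(Add(15, Rational(-3, 32)), -4326) = Add(Rational(477, 32), -4326) = Rational(-137955, 32)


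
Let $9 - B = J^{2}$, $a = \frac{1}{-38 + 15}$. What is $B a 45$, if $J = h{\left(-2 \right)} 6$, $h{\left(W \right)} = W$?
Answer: $\frac{6075}{23} \approx 264.13$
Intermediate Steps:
$a = - \frac{1}{23}$ ($a = \frac{1}{-23} = - \frac{1}{23} \approx -0.043478$)
$J = -12$ ($J = \left(-2\right) 6 = -12$)
$B = -135$ ($B = 9 - \left(-12\right)^{2} = 9 - 144 = -135$)
$B a 45 = \left(-135\right) \left(- \frac{1}{23}\right) 45 = \frac{135}{23} \cdot 45 = \frac{6075}{23}$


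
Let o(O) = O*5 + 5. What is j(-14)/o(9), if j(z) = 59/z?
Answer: -59/700 ≈ -0.084286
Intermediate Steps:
o(O) = 5 + 5*O (o(O) = 5*O + 5 = 5 + 5*O)
j(-14)/o(9) = (59/(-14))/(5 + 5*9) = (59*(-1/14))/(5 + 45) = -59/14/50 = -59/14*1/50 = -59/700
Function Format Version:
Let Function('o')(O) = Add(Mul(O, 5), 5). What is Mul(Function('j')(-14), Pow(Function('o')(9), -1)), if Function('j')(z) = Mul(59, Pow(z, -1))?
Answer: Rational(-59, 700) ≈ -0.084286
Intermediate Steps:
Function('o')(O) = Add(5, Mul(5, O)) (Function('o')(O) = Add(Mul(5, O), 5) = Add(5, Mul(5, O)))
Mul(Function('j')(-14), Pow(Function('o')(9), -1)) = Mul(Mul(59, Pow(-14, -1)), Pow(Add(5, Mul(5, 9)), -1)) = Mul(Mul(59, Rational(-1, 14)), Pow(Add(5, 45), -1)) = Mul(Rational(-59, 14), Pow(50, -1)) = Mul(Rational(-59, 14), Rational(1, 50)) = Rational(-59, 700)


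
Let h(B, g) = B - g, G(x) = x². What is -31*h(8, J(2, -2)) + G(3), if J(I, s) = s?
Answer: -301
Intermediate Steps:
-31*h(8, J(2, -2)) + G(3) = -31*(8 - 1*(-2)) + 3² = -31*(8 + 2) + 9 = -31*10 + 9 = -310 + 9 = -301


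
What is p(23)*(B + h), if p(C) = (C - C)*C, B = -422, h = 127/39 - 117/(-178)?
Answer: 0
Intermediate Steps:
h = 27169/6942 (h = 127*(1/39) - 117*(-1/178) = 127/39 + 117/178 = 27169/6942 ≈ 3.9137)
p(C) = 0 (p(C) = 0*C = 0)
p(23)*(B + h) = 0*(-422 + 27169/6942) = 0*(-2902355/6942) = 0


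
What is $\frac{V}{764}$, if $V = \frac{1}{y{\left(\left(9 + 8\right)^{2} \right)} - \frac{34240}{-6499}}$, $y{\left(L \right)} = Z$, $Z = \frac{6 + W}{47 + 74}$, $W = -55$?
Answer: $\frac{786379}{2921985996} \approx 0.00026912$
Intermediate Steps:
$Z = - \frac{49}{121}$ ($Z = \frac{6 - 55}{47 + 74} = - \frac{49}{121} \approx -0.40496$)
$y{\left(L \right)} = - \frac{49}{121}$
$V = \frac{786379}{3824589}$ ($V = \frac{1}{- \frac{49}{121} - \frac{34240}{-6499}} = \frac{1}{- \frac{49}{121} - - \frac{34240}{6499}} = \frac{1}{- \frac{49}{121} + \frac{34240}{6499}} = \frac{1}{\frac{3824589}{786379}} = \frac{786379}{3824589} \approx 0.20561$)
$\frac{V}{764} = \frac{786379}{3824589 \cdot 764} = \frac{786379}{3824589} \cdot \frac{1}{764} = \frac{786379}{2921985996}$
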